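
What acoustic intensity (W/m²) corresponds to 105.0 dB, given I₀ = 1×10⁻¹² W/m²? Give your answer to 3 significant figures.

I/I₀ = 10^(105.0/10) = 3.162e+10, so I = 3.162e+10 × 10⁻¹² W/m².

0.0316 W/m²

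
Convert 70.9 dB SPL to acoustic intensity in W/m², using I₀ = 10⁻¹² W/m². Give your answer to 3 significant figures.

I/I₀ = 10^(70.9/10) = 1.23e+07, so I = 1.23e+07 × 10⁻¹² W/m².

1.23e-05 W/m²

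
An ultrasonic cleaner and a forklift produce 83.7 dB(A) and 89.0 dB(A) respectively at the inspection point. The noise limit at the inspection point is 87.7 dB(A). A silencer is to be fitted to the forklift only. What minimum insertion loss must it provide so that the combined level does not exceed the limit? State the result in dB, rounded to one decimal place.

3.5 dB

Everything except the forklift sums to 10^(83.7/10) = 2.344e+08 in linear terms, 83.70 dB(A).
To meet 87.7 dB(A) overall, the treated forklift may contribute at most 10^(87.7/10) − 2.344e+08 = 3.544e+08, i.e. 85.50 dB(A).
Required insertion loss = 89.0 − 85.50 = 3.50 dB.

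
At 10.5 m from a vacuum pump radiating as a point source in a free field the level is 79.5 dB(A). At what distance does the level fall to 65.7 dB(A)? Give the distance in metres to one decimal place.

Point-source spreading drops the level by 20·log₁₀(r₂/r₁); inverting, r₂/r₁ = 10^(ΔL/20).
r₂ = 10.5·10^((79.5−65.7)/20) = 10.5·10^(13.8/20) = 51.43 m.

51.4 m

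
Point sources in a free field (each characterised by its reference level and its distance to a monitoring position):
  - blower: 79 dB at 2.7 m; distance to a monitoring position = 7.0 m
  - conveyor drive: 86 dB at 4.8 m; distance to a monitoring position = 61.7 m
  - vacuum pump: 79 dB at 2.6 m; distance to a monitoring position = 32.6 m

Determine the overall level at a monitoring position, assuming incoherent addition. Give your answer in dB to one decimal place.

71.7 dB

Apply inverse-square spreading to bring every level to the receiver, then sum 10^(L/10).
blower: 79 − 20·log₁₀(7.0/2.7) = 79 − 8.27 = 70.73 dB.
conveyor drive: 86 − 20·log₁₀(61.7/4.8) = 86 − 22.18 = 63.82 dB.
vacuum pump: 79 − 20·log₁₀(32.6/2.6) = 79 − 21.96 = 57.04 dB.
Σ 10^(L/10) = 1.473e+07 → L_total = 10·log₁₀(1.473e+07) = 71.68 dB.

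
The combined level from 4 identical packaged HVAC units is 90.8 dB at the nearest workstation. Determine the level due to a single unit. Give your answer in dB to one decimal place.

84.8 dB

4 equal contributions raise the level by 10·log₁₀ 4 = 6.021 dB, so each unit alone gives 90.8 − 6.021.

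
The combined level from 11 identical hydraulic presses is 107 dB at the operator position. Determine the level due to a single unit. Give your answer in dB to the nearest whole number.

97 dB

11 equal contributions raise the level by 10·log₁₀ 11 = 10.414 dB, so each unit alone gives 107 − 10.414.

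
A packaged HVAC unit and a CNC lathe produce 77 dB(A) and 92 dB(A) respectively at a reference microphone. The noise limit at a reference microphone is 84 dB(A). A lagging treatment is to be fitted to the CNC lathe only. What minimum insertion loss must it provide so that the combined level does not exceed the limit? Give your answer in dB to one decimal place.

The untreated sources together contribute 10^(77/10) = 5.012e+07, i.e. 77.00 dB(A).
The limit corresponds to 10^(84/10) = 2.512e+08; subtracting the fixed part leaves 2.011e+08 for the CNC lathe, i.e. 83.03 dB(A).
So the CNC lathe must be reduced from 92 to 83.03 dB(A): IL = 8.97 dB.

9.0 dB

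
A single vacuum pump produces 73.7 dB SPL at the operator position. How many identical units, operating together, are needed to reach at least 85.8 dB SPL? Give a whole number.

17

The shortfall is 85.8 − 73.7 = 12.1 dB, and N units add 10·log₁₀ N, so need 10·log₁₀ N ≥ 12.1.
N ≥ 10^(12.1/10) = 16.218, so N = 17.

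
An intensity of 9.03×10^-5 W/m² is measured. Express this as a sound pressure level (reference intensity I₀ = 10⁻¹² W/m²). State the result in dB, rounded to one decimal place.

79.6 dB

L = 10·log₁₀(I/I₀) = 10·log₁₀(9.03×10^-5/10⁻¹²) = 10·log₁₀(9.03×10^7).
L = 10·(0.9557 + 7) = 79.56 dB.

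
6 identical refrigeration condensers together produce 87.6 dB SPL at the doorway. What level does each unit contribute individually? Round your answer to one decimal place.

For N identical incoherent sources L_total = L₁ + 10·log₁₀ N, so L₁ = 87.6 − 10·log₁₀(6) = 87.6 − 7.782.

79.8 dB SPL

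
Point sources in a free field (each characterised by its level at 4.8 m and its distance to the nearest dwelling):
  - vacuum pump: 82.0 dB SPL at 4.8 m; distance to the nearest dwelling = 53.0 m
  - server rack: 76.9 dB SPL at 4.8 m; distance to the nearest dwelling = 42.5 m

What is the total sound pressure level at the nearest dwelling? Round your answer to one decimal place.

62.8 dB SPL

First find each source's level at the receiver (point-source: −20·log₁₀(r/r_ref)), then combine on an intensity basis.
vacuum pump: 82.0 − 20·log₁₀(53.0/4.8) = 82.0 − 20.86 = 61.14 dB SPL.
server rack: 76.9 − 20·log₁₀(42.5/4.8) = 76.9 − 18.94 = 57.96 dB SPL.
Σ 10^(L/10) = 1.925e+06 → L_total = 10·log₁₀(1.925e+06) = 62.84 dB SPL.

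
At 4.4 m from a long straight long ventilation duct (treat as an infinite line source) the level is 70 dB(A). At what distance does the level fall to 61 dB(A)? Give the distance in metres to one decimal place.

35.0 m

The 9.0 dB drop corresponds to a distance ratio of 10^(9.0/10) for a line source.
r₂ = 4.4·10^((70−61)/10) = 4.4·10^(9.0/10) = 34.95 m.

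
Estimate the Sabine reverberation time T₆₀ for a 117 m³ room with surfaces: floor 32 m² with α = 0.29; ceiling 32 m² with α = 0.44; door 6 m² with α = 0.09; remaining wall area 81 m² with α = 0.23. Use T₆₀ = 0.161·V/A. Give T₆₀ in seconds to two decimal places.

Total absorption A = 32·0.29 + 32·0.44 + 6·0.09 + 81·0.23 = 42.53 m² sabins.
T₆₀ = 0.161 × 117 / 42.53 = 0.443 s.

0.44 s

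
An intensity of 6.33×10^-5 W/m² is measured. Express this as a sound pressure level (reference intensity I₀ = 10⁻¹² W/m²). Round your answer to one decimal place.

78.0 dB

L = 10·log₁₀(I/I₀) = 10·log₁₀(6.33×10^-5/10⁻¹²) = 10·log₁₀(6.33×10^7).
L = 10·(0.8014 + 7) = 78.01 dB.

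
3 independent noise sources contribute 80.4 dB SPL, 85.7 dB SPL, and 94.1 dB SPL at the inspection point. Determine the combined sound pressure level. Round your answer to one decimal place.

Incoherent sources combine by intensity addition: L_total = 10·log₁₀(Σ 10^(L_i/10)).
Σ 10^(L/10) = 10^(80.4/10) + 10^(85.7/10) + 10^(94.1/10) = 3.052e+09.
L_total = 10·log₁₀(3.052e+09) = 94.85 dB SPL.

94.8 dB SPL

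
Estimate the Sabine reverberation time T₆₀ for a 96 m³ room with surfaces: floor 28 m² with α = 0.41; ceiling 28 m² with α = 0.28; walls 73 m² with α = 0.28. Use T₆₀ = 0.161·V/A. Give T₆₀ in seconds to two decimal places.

0.39 s

Total absorption A = 28·0.41 + 28·0.28 + 73·0.28 = 39.76 m² sabins.
T₆₀ = 0.161·V/A = 0.161·96/39.76 = 0.389 s.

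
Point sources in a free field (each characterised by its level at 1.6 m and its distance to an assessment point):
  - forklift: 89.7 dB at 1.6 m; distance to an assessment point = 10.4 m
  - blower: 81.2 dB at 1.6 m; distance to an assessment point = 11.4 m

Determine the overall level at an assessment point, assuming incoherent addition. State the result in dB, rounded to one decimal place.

First find each source's level at the receiver (point-source: −20·log₁₀(r/r_ref)), then combine on an intensity basis.
forklift: 89.7 − 20·log₁₀(10.4/1.6) = 89.7 − 16.26 = 73.44 dB.
blower: 81.2 − 20·log₁₀(11.4/1.6) = 81.2 − 17.06 = 64.14 dB.
Σ 10^(L/10) = 2.469e+07 → L_total = 10·log₁₀(2.469e+07) = 73.92 dB.

73.9 dB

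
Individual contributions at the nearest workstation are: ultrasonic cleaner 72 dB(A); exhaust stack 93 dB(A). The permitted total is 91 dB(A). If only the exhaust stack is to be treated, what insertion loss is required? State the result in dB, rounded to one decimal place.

Everything except the exhaust stack sums to 10^(72/10) = 1.585e+07 in linear terms, 72.00 dB(A).
To meet 91 dB(A) overall, the treated exhaust stack may contribute at most 10^(91/10) − 1.585e+07 = 1.243e+09, i.e. 90.94 dB(A).
So the exhaust stack must be reduced from 93 to 90.94 dB(A): IL = 2.06 dB.

2.1 dB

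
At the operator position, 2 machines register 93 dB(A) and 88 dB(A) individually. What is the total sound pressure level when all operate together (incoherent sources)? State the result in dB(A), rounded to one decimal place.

For uncorrelated sources the intensities add, so convert each level to linear form, sum, and take 10·log₁₀ of the total.
Σ 10^(L/10) = 10^(93/10) + 10^(88/10) = 2.626e+09.
L_total = 10·log₁₀(2.626e+09) = 94.19 dB(A).

94.2 dB(A)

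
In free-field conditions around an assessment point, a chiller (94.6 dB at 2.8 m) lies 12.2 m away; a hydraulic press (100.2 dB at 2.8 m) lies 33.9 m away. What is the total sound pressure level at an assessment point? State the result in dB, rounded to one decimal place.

Apply inverse-square spreading to bring every level to the receiver, then sum 10^(L/10).
chiller: 94.6 − 20·log₁₀(12.2/2.8) = 94.6 − 12.78 = 81.82 dB.
hydraulic press: 100.2 − 20·log₁₀(33.9/2.8) = 100.2 − 21.66 = 78.54 dB.
Σ 10^(L/10) = 2.233e+08 → L_total = 10·log₁₀(2.233e+08) = 83.49 dB.

83.5 dB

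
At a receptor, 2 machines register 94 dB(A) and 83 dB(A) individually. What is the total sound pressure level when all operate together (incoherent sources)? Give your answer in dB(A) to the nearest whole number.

94 dB(A)

Incoherent sources combine by intensity addition: L_total = 10·log₁₀(Σ 10^(L_i/10)).
Σ 10^(L/10) = 10^(94/10) + 10^(83/10) = 2.711e+09.
L_total = 10·log₁₀(2.711e+09) = 94.33 dB(A).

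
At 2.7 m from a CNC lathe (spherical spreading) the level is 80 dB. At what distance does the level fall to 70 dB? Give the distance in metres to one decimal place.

8.5 m

Point-source spreading drops the level by 20·log₁₀(r₂/r₁); inverting, r₂/r₁ = 10^(ΔL/20).
r₂ = 2.7·10^((80−70)/20) = 2.7·10^(10.0/20) = 8.54 m.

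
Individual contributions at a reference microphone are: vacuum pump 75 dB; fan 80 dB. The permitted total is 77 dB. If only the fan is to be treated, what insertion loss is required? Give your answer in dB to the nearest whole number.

The untreated sources together contribute 10^(75/10) = 3.162e+07, i.e. 75.00 dB.
To meet 77 dB overall, the treated fan may contribute at most 10^(77/10) − 3.162e+07 = 1.850e+07, i.e. 72.67 dB.
So the fan must be reduced from 80 to 72.67 dB: IL = 7.33 dB.

7 dB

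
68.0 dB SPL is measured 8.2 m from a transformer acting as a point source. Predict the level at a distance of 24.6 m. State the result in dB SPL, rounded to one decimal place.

58.5 dB SPL

For a point source, L₂ = L₁ − 20·log₁₀(r₂/r₁).
L₂ = 68.0 − 20·log₁₀(24.6/8.2) = 68.0 − 9.542 = 58.46 dB SPL.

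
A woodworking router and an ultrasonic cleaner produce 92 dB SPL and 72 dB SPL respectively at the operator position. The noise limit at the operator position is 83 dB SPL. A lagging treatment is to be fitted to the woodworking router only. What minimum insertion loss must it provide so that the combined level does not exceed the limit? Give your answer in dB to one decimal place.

9.4 dB

The untreated sources together contribute 10^(72/10) = 1.585e+07, i.e. 72.00 dB SPL.
The limit corresponds to 10^(83/10) = 1.995e+08; subtracting the fixed part leaves 1.837e+08 for the woodworking router, i.e. 82.64 dB SPL.
Required insertion loss = 92 − 82.64 = 9.36 dB.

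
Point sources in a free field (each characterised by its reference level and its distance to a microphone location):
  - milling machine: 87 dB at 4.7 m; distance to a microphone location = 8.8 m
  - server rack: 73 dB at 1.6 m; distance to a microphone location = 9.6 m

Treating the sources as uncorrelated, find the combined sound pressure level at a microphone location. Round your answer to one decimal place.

81.6 dB

Propagate each source to the receiver with L = L_ref − 20·log₁₀(r/r_ref), then add intensities.
milling machine: 87 − 20·log₁₀(8.8/4.7) = 87 − 5.45 = 81.55 dB.
server rack: 73 − 20·log₁₀(9.6/1.6) = 73 − 15.56 = 57.44 dB.
Σ 10^(L/10) = 1.435e+08 → L_total = 10·log₁₀(1.435e+08) = 81.57 dB.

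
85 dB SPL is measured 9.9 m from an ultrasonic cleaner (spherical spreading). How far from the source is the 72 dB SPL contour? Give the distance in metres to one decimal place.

For a point source L₁ − L₂ = 20·log₁₀(r₂/r₁), so r₂ = r₁·10^((L₁−L₂)/20).
r₂ = 9.9·10^((85−72)/20) = 9.9·10^(13.0/20) = 44.22 m.

44.2 m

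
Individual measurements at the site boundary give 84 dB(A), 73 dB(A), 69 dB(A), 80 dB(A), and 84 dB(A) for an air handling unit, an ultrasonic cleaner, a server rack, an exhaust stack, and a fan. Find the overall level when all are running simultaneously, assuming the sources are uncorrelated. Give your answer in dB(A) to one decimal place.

88.0 dB(A)

Incoherent sources combine by intensity addition: L_total = 10·log₁₀(Σ 10^(L_i/10)).
Σ 10^(L/10) = 10^(84/10) + 10^(73/10) + 10^(69/10) + 10^(80/10) + 10^(84/10) = 6.303e+08.
L_total = 10·log₁₀(6.303e+08) = 88.00 dB(A).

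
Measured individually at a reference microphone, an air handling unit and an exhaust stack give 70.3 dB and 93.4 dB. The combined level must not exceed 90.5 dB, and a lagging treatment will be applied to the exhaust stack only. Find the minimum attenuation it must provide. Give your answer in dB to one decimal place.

2.9 dB

Everything except the exhaust stack sums to 10^(70.3/10) = 1.072e+07 in linear terms, 70.30 dB.
The limit corresponds to 10^(90.5/10) = 1.122e+09; subtracting the fixed part leaves 1.111e+09 for the exhaust stack, i.e. 90.46 dB.
So the exhaust stack must be reduced from 93.4 to 90.46 dB: IL = 2.94 dB.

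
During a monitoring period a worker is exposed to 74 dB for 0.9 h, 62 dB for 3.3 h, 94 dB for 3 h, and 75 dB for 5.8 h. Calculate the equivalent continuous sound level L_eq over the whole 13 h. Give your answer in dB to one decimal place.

87.8 dB

L_eq = 10·log₁₀[(1/T)·Σ tᵢ·10^(Lᵢ/10)] with T = 13 h.
Σ tᵢ·10^(Lᵢ/10) = 0.9·10^(74/10) + 3.3·10^(62/10) + 3·10^(94/10) + 5.8·10^(75/10) = 7.747e+09.
L_eq = 10·log₁₀(7.747e+09/13) = 87.75 dB.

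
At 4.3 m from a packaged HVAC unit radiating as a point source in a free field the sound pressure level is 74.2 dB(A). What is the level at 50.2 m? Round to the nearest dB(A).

Spherical spreading from a point source gives a 20·log₁₀(r₂/r₁) drop.
L₂ = 74.2 − 20·log₁₀(50.2/4.3) = 74.2 − 21.345 = 52.86 dB(A).

53 dB(A)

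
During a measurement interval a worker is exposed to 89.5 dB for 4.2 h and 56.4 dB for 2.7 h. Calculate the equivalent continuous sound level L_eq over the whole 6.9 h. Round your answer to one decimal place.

87.3 dB

L_eq = 10·log₁₀[(1/T)·Σ tᵢ·10^(Lᵢ/10)] with T = 6.9 h.
Σ tᵢ·10^(Lᵢ/10) = 4.2·10^(89.5/10) + 2.7·10^(56.4/10) = 3.744e+09.
L_eq = 10·log₁₀(3.744e+09/6.9) = 87.35 dB.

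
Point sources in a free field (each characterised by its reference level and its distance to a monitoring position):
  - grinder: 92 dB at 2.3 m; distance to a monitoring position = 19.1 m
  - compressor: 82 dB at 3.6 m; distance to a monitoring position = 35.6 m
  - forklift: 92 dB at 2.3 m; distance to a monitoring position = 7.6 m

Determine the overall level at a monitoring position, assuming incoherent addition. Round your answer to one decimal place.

82.3 dB

First find each source's level at the receiver (point-source: −20·log₁₀(r/r_ref)), then combine on an intensity basis.
grinder: 92 − 20·log₁₀(19.1/2.3) = 92 − 18.39 = 73.61 dB.
compressor: 82 − 20·log₁₀(35.6/3.6) = 82 − 19.90 = 62.10 dB.
forklift: 92 − 20·log₁₀(7.6/2.3) = 92 − 10.38 = 81.62 dB.
Σ 10^(L/10) = 1.698e+08 → L_total = 10·log₁₀(1.698e+08) = 82.30 dB.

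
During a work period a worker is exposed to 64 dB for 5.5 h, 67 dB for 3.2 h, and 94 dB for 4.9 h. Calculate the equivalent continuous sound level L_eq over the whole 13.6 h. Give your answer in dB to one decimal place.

89.6 dB

Weight each interval's intensity by its duration and average over T = 13.6 h:
Σ tᵢ·10^(Lᵢ/10) = 5.5·10^(64/10) + 3.2·10^(67/10) + 4.9·10^(94/10) = 1.234e+10.
L_eq = 10·log₁₀(1.234e+10/13.6) = 89.58 dB.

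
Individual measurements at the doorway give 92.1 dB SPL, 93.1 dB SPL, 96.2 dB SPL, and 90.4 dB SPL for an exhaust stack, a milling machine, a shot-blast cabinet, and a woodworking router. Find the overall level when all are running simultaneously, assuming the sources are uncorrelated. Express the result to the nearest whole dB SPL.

100 dB SPL

For uncorrelated sources the intensities add, so convert each level to linear form, sum, and take 10·log₁₀ of the total.
Σ 10^(L/10) = 10^(92.1/10) + 10^(93.1/10) + 10^(96.2/10) + 10^(90.4/10) = 8.929e+09.
L_total = 10·log₁₀(8.929e+09) = 99.51 dB SPL.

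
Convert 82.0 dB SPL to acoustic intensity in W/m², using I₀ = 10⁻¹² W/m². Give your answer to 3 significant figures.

0.000158 W/m²

L = 10·log₁₀(I/I₀) ⇒ I = I₀·10^(L/10) = 10⁻¹² × 10^8.20.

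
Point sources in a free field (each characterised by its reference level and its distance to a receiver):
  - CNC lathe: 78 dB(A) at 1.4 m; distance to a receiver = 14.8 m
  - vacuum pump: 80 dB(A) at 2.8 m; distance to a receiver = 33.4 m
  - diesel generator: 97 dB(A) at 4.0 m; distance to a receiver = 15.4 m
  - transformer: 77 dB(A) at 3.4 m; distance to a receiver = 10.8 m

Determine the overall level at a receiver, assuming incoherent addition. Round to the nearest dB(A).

85 dB(A)

First find each source's level at the receiver (point-source: −20·log₁₀(r/r_ref)), then combine on an intensity basis.
CNC lathe: 78 − 20·log₁₀(14.8/1.4) = 78 − 20.48 = 57.52 dB(A).
vacuum pump: 80 − 20·log₁₀(33.4/2.8) = 80 − 21.53 = 58.47 dB(A).
diesel generator: 97 − 20·log₁₀(15.4/4.0) = 97 − 11.71 = 85.29 dB(A).
transformer: 77 − 20·log₁₀(10.8/3.4) = 77 − 10.04 = 66.96 dB(A).
Σ 10^(L/10) = 3.444e+08 → L_total = 10·log₁₀(3.444e+08) = 85.37 dB(A).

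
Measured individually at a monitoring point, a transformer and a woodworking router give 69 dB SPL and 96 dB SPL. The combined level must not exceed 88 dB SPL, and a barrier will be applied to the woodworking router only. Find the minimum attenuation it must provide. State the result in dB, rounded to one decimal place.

8.1 dB

Everything except the woodworking router sums to 10^(69/10) = 7.943e+06 in linear terms, 69.00 dB SPL.
To meet 88 dB SPL overall, the treated woodworking router may contribute at most 10^(88/10) − 7.943e+06 = 6.230e+08, i.e. 87.94 dB SPL.
Required insertion loss = 96 − 87.94 = 8.06 dB.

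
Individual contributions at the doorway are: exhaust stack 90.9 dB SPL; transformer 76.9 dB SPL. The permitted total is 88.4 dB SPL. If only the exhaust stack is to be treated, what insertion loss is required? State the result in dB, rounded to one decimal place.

The untreated sources together contribute 10^(76.9/10) = 4.898e+07, i.e. 76.90 dB SPL.
The limit corresponds to 10^(88.4/10) = 6.918e+08; subtracting the fixed part leaves 6.429e+08 for the exhaust stack, i.e. 88.08 dB SPL.
So the exhaust stack must be reduced from 90.9 to 88.08 dB SPL: IL = 2.82 dB.

2.8 dB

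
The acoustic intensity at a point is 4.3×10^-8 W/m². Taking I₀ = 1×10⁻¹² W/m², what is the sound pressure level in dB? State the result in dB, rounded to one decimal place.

46.3 dB

Dividing by I₀ shifts the exponent by 12: I/I₀ = 4.3×10^4.
L = 10·(0.6335 + 4) = 46.33 dB.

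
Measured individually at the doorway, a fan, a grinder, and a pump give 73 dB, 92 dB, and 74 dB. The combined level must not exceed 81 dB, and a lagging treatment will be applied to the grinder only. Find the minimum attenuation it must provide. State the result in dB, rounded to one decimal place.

Fixed contribution from the other sources: Σ 10^(L/10) = 10^(73/10) + 10^(74/10) = 4.507e+07 (76.54 dB).
The limit corresponds to 10^(81/10) = 1.259e+08; subtracting the fixed part leaves 8.082e+07 for the grinder, i.e. 79.08 dB.
So the grinder must be reduced from 92 to 79.08 dB: IL = 12.92 dB.

12.9 dB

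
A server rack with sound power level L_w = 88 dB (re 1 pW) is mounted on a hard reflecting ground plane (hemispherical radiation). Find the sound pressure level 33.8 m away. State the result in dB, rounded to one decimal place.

L_p = L_w − 10·log₁₀(2π·r²) with r = 33.8 m.
2π·r² = 7178 m², 10·log₁₀ of that is 38.560 dB.
L_p = 88 − 38.560 = 49.44 dB.

49.4 dB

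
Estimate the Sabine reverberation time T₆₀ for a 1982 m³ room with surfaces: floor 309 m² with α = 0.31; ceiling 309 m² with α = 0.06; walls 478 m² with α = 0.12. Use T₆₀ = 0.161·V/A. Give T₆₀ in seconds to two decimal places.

Total absorption A = 309·0.31 + 309·0.06 + 478·0.12 = 171.69 m² sabins.
T₆₀ = 0.161 × 1982 / 171.69 = 1.859 s.

1.86 s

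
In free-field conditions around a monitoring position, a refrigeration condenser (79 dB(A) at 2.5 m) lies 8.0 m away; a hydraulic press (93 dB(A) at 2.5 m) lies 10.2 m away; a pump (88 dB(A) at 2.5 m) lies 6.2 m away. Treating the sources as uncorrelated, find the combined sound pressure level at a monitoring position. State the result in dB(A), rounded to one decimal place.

83.6 dB(A)

Propagate each source to the receiver with L = L_ref − 20·log₁₀(r/r_ref), then add intensities.
refrigeration condenser: 79 − 20·log₁₀(8.0/2.5) = 79 − 10.10 = 68.90 dB(A).
hydraulic press: 93 − 20·log₁₀(10.2/2.5) = 93 − 12.21 = 80.79 dB(A).
pump: 88 − 20·log₁₀(6.2/2.5) = 88 − 7.89 = 80.11 dB(A).
Σ 10^(L/10) = 2.302e+08 → L_total = 10·log₁₀(2.302e+08) = 83.62 dB(A).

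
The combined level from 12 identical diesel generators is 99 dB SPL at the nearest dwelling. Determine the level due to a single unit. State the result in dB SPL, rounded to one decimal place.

Dividing the total intensity by 12 lowers the level by 10·log₁₀ 12 = 10.792 dB: L₁ = 99 − 10.792.

88.2 dB SPL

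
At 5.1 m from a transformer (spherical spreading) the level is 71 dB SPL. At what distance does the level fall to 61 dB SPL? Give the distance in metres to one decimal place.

16.1 m

For a point source L₁ − L₂ = 20·log₁₀(r₂/r₁), so r₂ = r₁·10^((L₁−L₂)/20).
r₂ = 5.1·10^((71−61)/20) = 5.1·10^(10.0/20) = 16.13 m.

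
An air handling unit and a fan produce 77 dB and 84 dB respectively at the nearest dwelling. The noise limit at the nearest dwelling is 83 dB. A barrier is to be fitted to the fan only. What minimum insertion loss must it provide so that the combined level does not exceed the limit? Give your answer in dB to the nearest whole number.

2 dB

Fixed contribution from the other source: Σ 10^(L/10) = 10^(77/10) = 5.012e+07 (77.00 dB).
To meet 83 dB overall, the treated fan may contribute at most 10^(83/10) − 5.012e+07 = 1.494e+08, i.e. 81.74 dB.
Required insertion loss = 84 − 81.74 = 2.26 dB.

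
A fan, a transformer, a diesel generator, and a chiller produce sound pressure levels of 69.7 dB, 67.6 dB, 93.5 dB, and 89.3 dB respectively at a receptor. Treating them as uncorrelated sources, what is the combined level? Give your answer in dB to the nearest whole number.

95 dB

For uncorrelated sources the intensities add, so convert each level to linear form, sum, and take 10·log₁₀ of the total.
Σ 10^(L/10) = 10^(69.7/10) + 10^(67.6/10) + 10^(93.5/10) + 10^(89.3/10) = 3.105e+09.
L_total = 10·log₁₀(3.105e+09) = 94.92 dB.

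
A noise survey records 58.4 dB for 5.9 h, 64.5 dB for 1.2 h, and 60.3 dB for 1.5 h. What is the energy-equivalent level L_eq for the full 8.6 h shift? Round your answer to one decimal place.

The energy average is taken in the linear domain: L_eq = 10·log₁₀[(Σ tᵢ·10^(Lᵢ/10))/T], T = 8.6 h.
Σ tᵢ·10^(Lᵢ/10) = 5.9·10^(58.4/10) + 1.2·10^(64.5/10) + 1.5·10^(60.3/10) = 9.071e+06.
L_eq = 10·log₁₀(9.071e+06/8.6) = 60.23 dB.

60.2 dB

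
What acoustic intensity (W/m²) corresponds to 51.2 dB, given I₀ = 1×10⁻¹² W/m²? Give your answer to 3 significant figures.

1.32e-07 W/m²

L = 10·log₁₀(I/I₀) ⇒ I = I₀·10^(L/10) = 10⁻¹² × 10^5.12.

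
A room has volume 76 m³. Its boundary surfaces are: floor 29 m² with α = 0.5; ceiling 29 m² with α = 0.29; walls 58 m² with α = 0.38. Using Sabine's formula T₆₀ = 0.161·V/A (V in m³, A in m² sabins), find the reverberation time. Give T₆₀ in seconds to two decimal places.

0.27 s

Summing Sᵢαᵢ: 29·0.5 + 29·0.29 + 58·0.38 = 44.95 m².
T₆₀ = 0.161·V/A = 0.161·76/44.95 = 0.272 s.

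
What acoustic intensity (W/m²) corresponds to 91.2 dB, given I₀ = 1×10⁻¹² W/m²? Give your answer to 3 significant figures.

0.00132 W/m²

I = I₀·10^(L/10) = 10⁻¹² × 10^(91.2/10) = 10^(-2.880).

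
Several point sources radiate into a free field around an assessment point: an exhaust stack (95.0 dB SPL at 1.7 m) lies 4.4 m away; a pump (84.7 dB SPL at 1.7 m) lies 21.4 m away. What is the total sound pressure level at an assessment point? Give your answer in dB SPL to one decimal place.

Propagate each source to the receiver with L = L_ref − 20·log₁₀(r/r_ref), then add intensities.
exhaust stack: 95.0 − 20·log₁₀(4.4/1.7) = 95.0 − 8.26 = 86.74 dB SPL.
pump: 84.7 − 20·log₁₀(21.4/1.7) = 84.7 − 22.00 = 62.70 dB SPL.
Σ 10^(L/10) = 4.739e+08 → L_total = 10·log₁₀(4.739e+08) = 86.76 dB SPL.

86.8 dB SPL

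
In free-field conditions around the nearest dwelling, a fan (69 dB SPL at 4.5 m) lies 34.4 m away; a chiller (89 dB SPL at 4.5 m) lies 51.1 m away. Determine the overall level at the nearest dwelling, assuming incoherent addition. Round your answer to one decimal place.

Propagate each source to the receiver with L = L_ref − 20·log₁₀(r/r_ref), then add intensities.
fan: 69 − 20·log₁₀(34.4/4.5) = 69 − 17.67 = 51.33 dB SPL.
chiller: 89 − 20·log₁₀(51.1/4.5) = 89 − 21.10 = 67.90 dB SPL.
Σ 10^(L/10) = 6.296e+06 → L_total = 10·log₁₀(6.296e+06) = 67.99 dB SPL.

68.0 dB SPL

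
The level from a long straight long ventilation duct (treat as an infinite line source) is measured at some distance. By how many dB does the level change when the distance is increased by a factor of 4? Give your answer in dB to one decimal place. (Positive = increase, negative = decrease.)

With cylindrical spreading the level changes by −10·log₁₀(r₂/r₁).
ΔL = −10·log₁₀(4) = -6.02 dB.

-6.0 dB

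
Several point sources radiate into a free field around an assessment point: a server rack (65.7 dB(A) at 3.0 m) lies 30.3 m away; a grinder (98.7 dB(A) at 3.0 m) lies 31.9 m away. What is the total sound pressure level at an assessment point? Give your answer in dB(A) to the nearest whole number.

78 dB(A)

Apply inverse-square spreading to bring every level to the receiver, then sum 10^(L/10).
server rack: 65.7 − 20·log₁₀(30.3/3.0) = 65.7 − 20.09 = 45.61 dB(A).
grinder: 98.7 − 20·log₁₀(31.9/3.0) = 98.7 − 20.53 = 78.17 dB(A).
Σ 10^(L/10) = 6.560e+07 → L_total = 10·log₁₀(6.560e+07) = 78.17 dB(A).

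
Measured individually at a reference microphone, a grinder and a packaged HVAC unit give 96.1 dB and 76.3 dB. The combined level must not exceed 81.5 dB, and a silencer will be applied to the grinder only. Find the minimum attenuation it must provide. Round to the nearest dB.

16 dB

Everything except the grinder sums to 10^(76.3/10) = 4.266e+07 in linear terms, 76.30 dB.
To meet 81.5 dB overall, the treated grinder may contribute at most 10^(81.5/10) − 4.266e+07 = 9.860e+07, i.e. 79.94 dB.
Required insertion loss = 96.1 − 79.94 = 16.16 dB.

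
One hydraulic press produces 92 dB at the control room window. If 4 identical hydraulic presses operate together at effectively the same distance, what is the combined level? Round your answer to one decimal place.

N identical incoherent sources raise the level by 10·log₁₀ N.
L_total = 92 + 10·log₁₀(4) = 92 + 6.021 = 98.02 dB.

98.0 dB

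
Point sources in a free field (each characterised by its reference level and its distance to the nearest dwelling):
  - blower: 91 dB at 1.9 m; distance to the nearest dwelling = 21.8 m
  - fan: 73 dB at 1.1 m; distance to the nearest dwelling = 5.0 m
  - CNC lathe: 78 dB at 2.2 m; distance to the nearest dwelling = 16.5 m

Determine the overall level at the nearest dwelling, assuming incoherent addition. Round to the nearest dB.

71 dB

First find each source's level at the receiver (point-source: −20·log₁₀(r/r_ref)), then combine on an intensity basis.
blower: 91 − 20·log₁₀(21.8/1.9) = 91 − 21.19 = 69.81 dB.
fan: 73 − 20·log₁₀(5.0/1.1) = 73 − 13.15 = 59.85 dB.
CNC lathe: 78 − 20·log₁₀(16.5/2.2) = 78 − 17.50 = 60.50 dB.
Σ 10^(L/10) = 1.165e+07 → L_total = 10·log₁₀(1.165e+07) = 70.66 dB.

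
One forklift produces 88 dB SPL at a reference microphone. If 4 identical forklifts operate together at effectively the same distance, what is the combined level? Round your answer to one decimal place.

L_total = L₁ + 10·log₁₀ N for N identical incoherent sources.
L_total = 88 + 10·log₁₀(4) = 88 + 6.021 = 94.02 dB SPL.

94.0 dB SPL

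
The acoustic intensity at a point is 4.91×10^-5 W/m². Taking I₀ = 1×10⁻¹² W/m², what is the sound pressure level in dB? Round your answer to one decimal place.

76.9 dB

L = 10·log₁₀(I/I₀) = 10·log₁₀(4.91×10^-5/10⁻¹²) = 10·log₁₀(4.91×10^7).
L = 10·(0.6911 + 7) = 76.91 dB.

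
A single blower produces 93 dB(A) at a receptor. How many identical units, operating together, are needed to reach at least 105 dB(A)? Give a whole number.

N identical sources give L₁ + 10·log₁₀ N, so require 10·log₁₀ N ≥ 105 − 93 = 12.0 dB.
N ≥ 10^(12.0/10) = 15.849, so N = 16.

16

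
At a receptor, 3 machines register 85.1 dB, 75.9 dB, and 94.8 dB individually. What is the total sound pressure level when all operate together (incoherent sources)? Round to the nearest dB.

Incoherent sources combine by intensity addition: L_total = 10·log₁₀(Σ 10^(L_i/10)).
Σ 10^(L/10) = 10^(85.1/10) + 10^(75.9/10) + 10^(94.8/10) = 3.382e+09.
L_total = 10·log₁₀(3.382e+09) = 95.29 dB.

95 dB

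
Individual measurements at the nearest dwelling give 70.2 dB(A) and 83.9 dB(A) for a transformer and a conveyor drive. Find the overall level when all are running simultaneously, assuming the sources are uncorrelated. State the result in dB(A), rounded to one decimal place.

Incoherent sources combine by intensity addition: L_total = 10·log₁₀(Σ 10^(L_i/10)).
Σ 10^(L/10) = 10^(70.2/10) + 10^(83.9/10) = 2.559e+08.
L_total = 10·log₁₀(2.559e+08) = 84.08 dB(A).

84.1 dB(A)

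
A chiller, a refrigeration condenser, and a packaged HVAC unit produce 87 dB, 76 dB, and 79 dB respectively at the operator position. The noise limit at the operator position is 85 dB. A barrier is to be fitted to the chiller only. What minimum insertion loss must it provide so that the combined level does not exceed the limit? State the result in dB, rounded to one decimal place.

The untreated sources together contribute 10^(76/10) + 10^(79/10) = 1.192e+08, i.e. 80.76 dB.
To meet 85 dB overall, the treated chiller may contribute at most 10^(85/10) − 1.192e+08 = 1.970e+08, i.e. 82.94 dB.
So the chiller must be reduced from 87 to 82.94 dB: IL = 4.06 dB.

4.1 dB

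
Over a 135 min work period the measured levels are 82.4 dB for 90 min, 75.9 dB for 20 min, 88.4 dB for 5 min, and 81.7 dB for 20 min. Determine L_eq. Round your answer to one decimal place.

The energy average is taken in the linear domain: L_eq = 10·log₁₀[(Σ tᵢ·10^(Lᵢ/10))/T], T = 135 min.
Σ tᵢ·10^(Lᵢ/10) = 90·10^(82.4/10) + 20·10^(75.9/10) + 5·10^(88.4/10) + 20·10^(81.7/10) = 2.284e+10.
L_eq = 10·log₁₀(2.284e+10/135) = 82.28 dB.

82.3 dB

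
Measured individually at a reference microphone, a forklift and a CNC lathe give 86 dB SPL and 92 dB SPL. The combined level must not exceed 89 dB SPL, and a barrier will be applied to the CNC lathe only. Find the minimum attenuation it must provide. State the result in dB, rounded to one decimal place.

6.0 dB

Fixed contribution from the other source: Σ 10^(L/10) = 10^(86/10) = 3.981e+08 (86.00 dB SPL).
To meet 89 dB SPL overall, the treated CNC lathe may contribute at most 10^(89/10) − 3.981e+08 = 3.962e+08, i.e. 85.98 dB SPL.
Required insertion loss = 92 − 85.98 = 6.02 dB.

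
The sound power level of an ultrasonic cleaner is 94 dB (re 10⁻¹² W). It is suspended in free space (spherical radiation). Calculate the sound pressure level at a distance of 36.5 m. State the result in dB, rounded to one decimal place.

51.8 dB

The power spreads over a sphere of area 4π·r², so L_p = L_w − 10·log₁₀(4π·r²).
4π·r² = 1.674e+04 m², 10·log₁₀ of that is 42.238 dB.
L_p = 94 − 42.238 = 51.76 dB.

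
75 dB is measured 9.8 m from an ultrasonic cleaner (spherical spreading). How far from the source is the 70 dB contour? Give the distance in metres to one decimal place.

17.4 m

For a point source L₁ − L₂ = 20·log₁₀(r₂/r₁), so r₂ = r₁·10^((L₁−L₂)/20).
r₂ = 9.8·10^((75−70)/20) = 9.8·10^(5.0/20) = 17.43 m.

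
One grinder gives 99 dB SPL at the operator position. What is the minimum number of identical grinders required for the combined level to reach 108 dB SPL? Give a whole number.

Need L₁ + 10·log₁₀ N ≥ 108, i.e. log₁₀ N ≥ 0.90.
N ≥ 10^(9.0/10) = 7.943, so N = 8.

8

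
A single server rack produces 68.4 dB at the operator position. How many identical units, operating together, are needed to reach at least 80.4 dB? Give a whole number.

16

The shortfall is 80.4 − 68.4 = 12.0 dB, and N units add 10·log₁₀ N, so need 10·log₁₀ N ≥ 12.0.
N ≥ 10^(12.0/10) = 15.849, so N = 16.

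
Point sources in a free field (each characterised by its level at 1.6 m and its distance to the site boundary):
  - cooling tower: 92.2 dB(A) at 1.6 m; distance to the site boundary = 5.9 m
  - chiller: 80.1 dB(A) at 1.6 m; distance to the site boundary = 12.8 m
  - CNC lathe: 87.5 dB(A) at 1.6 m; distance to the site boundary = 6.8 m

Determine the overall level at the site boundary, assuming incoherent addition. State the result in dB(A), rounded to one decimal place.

Propagate each source to the receiver with L = L_ref − 20·log₁₀(r/r_ref), then add intensities.
cooling tower: 92.2 − 20·log₁₀(5.9/1.6) = 92.2 − 11.33 = 80.87 dB(A).
chiller: 80.1 − 20·log₁₀(12.8/1.6) = 80.1 − 18.06 = 62.04 dB(A).
CNC lathe: 87.5 − 20·log₁₀(6.8/1.6) = 87.5 − 12.57 = 74.93 dB(A).
Σ 10^(L/10) = 1.548e+08 → L_total = 10·log₁₀(1.548e+08) = 81.90 dB(A).

81.9 dB(A)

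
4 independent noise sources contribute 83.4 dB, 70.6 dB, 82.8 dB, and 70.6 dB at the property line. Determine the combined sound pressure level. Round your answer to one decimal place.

Incoherent sources combine by intensity addition: L_total = 10·log₁₀(Σ 10^(L_i/10)).
Σ 10^(L/10) = 10^(83.4/10) + 10^(70.6/10) + 10^(82.8/10) + 10^(70.6/10) = 4.323e+08.
L_total = 10·log₁₀(4.323e+08) = 86.36 dB.

86.4 dB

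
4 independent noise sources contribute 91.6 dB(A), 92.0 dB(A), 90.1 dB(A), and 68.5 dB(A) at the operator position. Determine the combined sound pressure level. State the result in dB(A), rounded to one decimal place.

96.1 dB(A)

For uncorrelated sources the intensities add, so convert each level to linear form, sum, and take 10·log₁₀ of the total.
Σ 10^(L/10) = 10^(91.6/10) + 10^(92.0/10) + 10^(90.1/10) + 10^(68.5/10) = 4.061e+09.
L_total = 10·log₁₀(4.061e+09) = 96.09 dB(A).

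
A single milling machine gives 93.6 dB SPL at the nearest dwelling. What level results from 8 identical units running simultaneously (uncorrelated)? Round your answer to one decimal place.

102.6 dB SPL

N identical incoherent sources raise the level by 10·log₁₀ N.
L_total = 93.6 + 10·log₁₀(8) = 93.6 + 9.031 = 102.63 dB SPL.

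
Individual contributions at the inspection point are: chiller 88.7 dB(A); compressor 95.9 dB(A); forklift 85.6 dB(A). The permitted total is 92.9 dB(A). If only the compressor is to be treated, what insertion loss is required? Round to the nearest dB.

7 dB

Fixed contribution from the other sources: Σ 10^(L/10) = 10^(88.7/10) + 10^(85.6/10) = 1.104e+09 (90.43 dB(A)).
To meet 92.9 dB(A) overall, the treated compressor may contribute at most 10^(92.9/10) − 1.104e+09 = 8.455e+08, i.e. 89.27 dB(A).
So the compressor must be reduced from 95.9 to 89.27 dB(A): IL = 6.63 dB.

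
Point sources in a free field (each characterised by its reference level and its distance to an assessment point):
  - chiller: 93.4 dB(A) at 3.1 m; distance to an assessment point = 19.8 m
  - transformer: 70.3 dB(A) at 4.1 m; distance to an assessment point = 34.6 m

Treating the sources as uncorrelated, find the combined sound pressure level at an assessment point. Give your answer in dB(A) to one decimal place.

77.3 dB(A)

Apply inverse-square spreading to bring every level to the receiver, then sum 10^(L/10).
chiller: 93.4 − 20·log₁₀(19.8/3.1) = 93.4 − 16.11 = 77.29 dB(A).
transformer: 70.3 − 20·log₁₀(34.6/4.1) = 70.3 − 18.53 = 51.77 dB(A).
Σ 10^(L/10) = 5.378e+07 → L_total = 10·log₁₀(5.378e+07) = 77.31 dB(A).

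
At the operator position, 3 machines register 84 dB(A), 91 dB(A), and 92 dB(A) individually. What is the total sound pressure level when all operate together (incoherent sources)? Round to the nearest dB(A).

Incoherent sources combine by intensity addition: L_total = 10·log₁₀(Σ 10^(L_i/10)).
Σ 10^(L/10) = 10^(84/10) + 10^(91/10) + 10^(92/10) = 3.095e+09.
L_total = 10·log₁₀(3.095e+09) = 94.91 dB(A).

95 dB(A)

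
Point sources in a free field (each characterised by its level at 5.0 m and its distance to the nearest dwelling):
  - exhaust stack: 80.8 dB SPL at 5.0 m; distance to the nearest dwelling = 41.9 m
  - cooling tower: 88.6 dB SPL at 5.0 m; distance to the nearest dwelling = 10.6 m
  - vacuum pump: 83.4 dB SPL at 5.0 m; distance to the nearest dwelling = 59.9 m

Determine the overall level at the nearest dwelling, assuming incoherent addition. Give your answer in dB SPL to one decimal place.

First find each source's level at the receiver (point-source: −20·log₁₀(r/r_ref)), then combine on an intensity basis.
exhaust stack: 80.8 − 20·log₁₀(41.9/5.0) = 80.8 − 18.46 = 62.34 dB SPL.
cooling tower: 88.6 − 20·log₁₀(10.6/5.0) = 88.6 − 6.53 = 82.07 dB SPL.
vacuum pump: 83.4 − 20·log₁₀(59.9/5.0) = 83.4 − 21.57 = 61.83 dB SPL.
Σ 10^(L/10) = 1.644e+08 → L_total = 10·log₁₀(1.644e+08) = 82.16 dB SPL.

82.2 dB SPL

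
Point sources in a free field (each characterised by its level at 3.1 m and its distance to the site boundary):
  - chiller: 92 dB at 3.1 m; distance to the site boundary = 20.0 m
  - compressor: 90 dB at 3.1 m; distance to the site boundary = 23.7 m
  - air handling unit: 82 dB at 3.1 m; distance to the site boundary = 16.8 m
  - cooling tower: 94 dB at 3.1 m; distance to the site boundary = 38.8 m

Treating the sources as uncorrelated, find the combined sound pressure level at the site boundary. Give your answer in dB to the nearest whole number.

79 dB

Apply inverse-square spreading to bring every level to the receiver, then sum 10^(L/10).
chiller: 92 − 20·log₁₀(20.0/3.1) = 92 − 16.19 = 75.81 dB.
compressor: 90 − 20·log₁₀(23.7/3.1) = 90 − 17.67 = 72.33 dB.
air handling unit: 82 − 20·log₁₀(16.8/3.1) = 82 − 14.68 = 67.32 dB.
cooling tower: 94 − 20·log₁₀(38.8/3.1) = 94 − 21.95 = 72.05 dB.
Σ 10^(L/10) = 7.662e+07 → L_total = 10·log₁₀(7.662e+07) = 78.84 dB.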